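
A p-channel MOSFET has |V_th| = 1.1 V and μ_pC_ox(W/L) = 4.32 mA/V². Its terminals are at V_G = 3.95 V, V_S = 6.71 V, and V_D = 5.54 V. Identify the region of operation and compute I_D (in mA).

Triode; I_D = 5.43 mA

V_SG = V_S − V_G = 6.71 − 3.95 = 2.76 V; V_SD = V_S − V_D = 6.71 − 5.54 = 1.17 V.
V_ov = V_SG − |V_th| = 2.76 − 1.1 = 1.66 V.
Since V_SD = 1.17 V < V_ov = 1.66 V, the device is in the triode region.
I_D = k_p [V_ov · V_SD − ½ V_SD²] = 4.32 × [1.66 × 1.17 − 0.5 × 1.17²] = 5.43 mA.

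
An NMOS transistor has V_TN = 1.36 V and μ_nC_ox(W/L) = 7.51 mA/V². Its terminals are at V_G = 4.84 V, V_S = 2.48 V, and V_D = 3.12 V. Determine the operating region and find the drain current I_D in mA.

Triode; I_D = 3.27 mA

V_GS = V_G − V_S = 4.84 − 2.48 = 2.36 V; V_DS = V_D − V_S = 3.12 − 2.48 = 0.64 V.
V_ov = V_GS − V_TN = 2.36 − 1.36 = 1 V.
Since V_DS = 0.64 V < V_ov = 1 V, the device is in the triode region.
I_D = k_n [V_ov · V_DS − ½ V_DS²] = 7.51 × [1 × 0.64 − 0.5 × 0.64²] = 3.27 mA.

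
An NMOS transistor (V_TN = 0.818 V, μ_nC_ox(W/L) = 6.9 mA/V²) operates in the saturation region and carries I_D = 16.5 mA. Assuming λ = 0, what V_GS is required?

In saturation I_D = ½ k_n (V_GS − V_TN)², so V_GS − V_TN = √(2 I_D / k_n) = √(2 × 16.5 / 6.9) = 2.19 V.
V_GS = 0.818 + 2.19 = 3 V.

V_GS = 3.00 V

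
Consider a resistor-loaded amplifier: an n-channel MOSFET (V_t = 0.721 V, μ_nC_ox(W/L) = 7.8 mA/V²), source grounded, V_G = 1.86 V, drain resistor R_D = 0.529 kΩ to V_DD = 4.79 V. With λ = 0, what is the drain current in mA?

V_GS = V_G = 1.86 V, so V_ov = 1.86 − 0.721 = 1.14 V.
Assume saturation: I_D = ½ k_n V_ov² = 0.5 × 7.8 × 1.14² = 5.06 mA, giving V_DS = V_DD − I_D R_D = 4.79 − 5.06 × 0.529 = 2.11 V.
V_DS = 2.11 V ≥ V_ov = 1.14 V, confirming saturation.

I_D = 5.06 mA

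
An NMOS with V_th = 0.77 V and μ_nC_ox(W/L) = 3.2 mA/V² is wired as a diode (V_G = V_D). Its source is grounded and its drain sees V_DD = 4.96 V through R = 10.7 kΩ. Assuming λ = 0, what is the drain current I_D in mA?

With gate tied to drain, V_GS = V_DS ≥ V_GS − V_th, so the device is in saturation.
KCL at the drain: ½ k_n (V_GS − V_th)² = (V_DD − V_GS)/R.
Let x = V_GS − 0.77. Then 17.1 x² + x − 4.19 = 0, giving x = 0.466 V (positive root), so V_GS = 1.24 V.
I_D = (V_DD − V_GS)/R = (4.96 − 1.24) / 10.7 = 0.348 mA.

I_D = 0.348 mA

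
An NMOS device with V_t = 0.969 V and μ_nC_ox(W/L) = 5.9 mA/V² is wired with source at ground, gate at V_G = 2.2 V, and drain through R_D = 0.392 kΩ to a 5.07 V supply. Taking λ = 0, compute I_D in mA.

V_GS = V_G = 2.2 V, so V_ov = 2.2 − 0.969 = 1.23 V.
Assume saturation: I_D = ½ k_n V_ov² = 0.5 × 5.9 × 1.23² = 4.47 mA, giving V_DS = V_DD − I_D R_D = 5.07 − 4.47 × 0.392 = 3.32 V.
V_DS = 3.32 V ≥ V_ov = 1.23 V, confirming saturation.

I_D = 4.47 mA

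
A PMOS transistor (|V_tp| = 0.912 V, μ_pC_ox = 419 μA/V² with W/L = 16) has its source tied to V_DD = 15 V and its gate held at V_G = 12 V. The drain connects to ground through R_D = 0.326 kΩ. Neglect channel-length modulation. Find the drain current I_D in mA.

V_SG = V_DD − V_G = 15 − 12 = 3 V, so V_ov = 3 − 0.912 = 2.09 V.
k_p = μ_pC_ox · (W/L) = 6.704 mA/V².
Assume saturation: I_D = ½ k_p V_ov² = 0.5 × 6.704 × 2.09² = 14.6 mA, giving V_SD = V_DD − I_D R_D = 15 − 14.6 × 0.326 = 10.2 V.
V_SD = 10.2 V ≥ V_ov = 2.09 V, confirming saturation.

I_D = 14.6 mA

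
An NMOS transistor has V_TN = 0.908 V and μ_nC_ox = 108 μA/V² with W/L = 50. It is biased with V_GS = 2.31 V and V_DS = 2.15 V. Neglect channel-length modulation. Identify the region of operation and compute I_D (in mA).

k_n = μ_nC_ox · (W/L) = 5.4 mA/V².
V_ov = V_GS − V_TN = 2.31 − 0.908 = 1.4 V.
Since V_DS = 2.15 V ≥ V_ov = 1.4 V, the device is in saturation.
I_D = ½ k_n V_ov² = 0.5 × 5.4 × 1.4² = 5.31 mA.

Saturation; I_D = 5.31 mA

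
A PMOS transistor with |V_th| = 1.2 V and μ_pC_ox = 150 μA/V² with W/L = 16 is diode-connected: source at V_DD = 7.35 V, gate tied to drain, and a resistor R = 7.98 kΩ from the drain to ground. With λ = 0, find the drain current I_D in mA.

With gate tied to drain, V_SG = V_SD ≥ V_SG − |V_th|, so the device is in saturation.
k_p = μ_pC_ox · (W/L) = 2.4 mA/V².
KCL at the drain: ½ k_p (V_SG − |V_th|)² = (V_DD − V_SG)/R.
Let x = V_SG − 1.2. Then 9.58 x² + x − 6.15 = 0, giving x = 0.751 V (positive root), so V_SG = 1.95 V.
I_D = (V_DD − V_SG)/R = (7.35 − 1.95) / 7.98 = 0.677 mA.

I_D = 0.677 mA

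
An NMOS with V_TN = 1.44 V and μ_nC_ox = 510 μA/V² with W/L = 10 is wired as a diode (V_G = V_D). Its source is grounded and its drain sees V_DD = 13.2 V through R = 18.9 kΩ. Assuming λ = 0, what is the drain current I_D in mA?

With gate tied to drain, V_GS = V_DS ≥ V_GS − V_TN, so the device is in saturation.
k_n = μ_nC_ox · (W/L) = 5.1 mA/V².
KCL at the drain: ½ k_n (V_GS − V_TN)² = (V_DD − V_GS)/R.
Let x = V_GS − 1.44. Then 48.2 x² + x − 11.76 = 0, giving x = 0.484 V (positive root), so V_GS = 1.92 V.
I_D = (V_DD − V_GS)/R = (13.2 − 1.92) / 18.9 = 0.597 mA.

I_D = 0.597 mA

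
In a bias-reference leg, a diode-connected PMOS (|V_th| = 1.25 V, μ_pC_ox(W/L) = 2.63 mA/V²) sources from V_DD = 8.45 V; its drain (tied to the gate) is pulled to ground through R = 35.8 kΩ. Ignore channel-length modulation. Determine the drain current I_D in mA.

I_D = 0.190 mA

With gate tied to drain, V_SG = V_SD ≥ V_SG − |V_th|, so the device is in saturation.
KCL at the drain: ½ k_p (V_SG − |V_th|)² = (V_DD − V_SG)/R.
Let x = V_SG − 1.25. Then 47.1 x² + x − 7.2 = 0, giving x = 0.381 V (positive root), so V_SG = 1.63 V.
I_D = (V_DD − V_SG)/R = (8.45 − 1.63) / 35.8 = 0.19 mA.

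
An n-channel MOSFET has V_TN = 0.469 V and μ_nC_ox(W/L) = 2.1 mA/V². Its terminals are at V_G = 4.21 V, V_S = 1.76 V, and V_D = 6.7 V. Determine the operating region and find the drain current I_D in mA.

Saturation; I_D = 4.12 mA

V_GS = V_G − V_S = 4.21 − 1.76 = 2.45 V; V_DS = V_D − V_S = 6.7 − 1.76 = 4.94 V.
V_ov = V_GS − V_TN = 2.45 − 0.469 = 1.98 V.
Since V_DS = 4.94 V ≥ V_ov = 1.98 V, the device is in saturation.
I_D = ½ k_n V_ov² = 0.5 × 2.1 × 1.98² = 4.12 mA.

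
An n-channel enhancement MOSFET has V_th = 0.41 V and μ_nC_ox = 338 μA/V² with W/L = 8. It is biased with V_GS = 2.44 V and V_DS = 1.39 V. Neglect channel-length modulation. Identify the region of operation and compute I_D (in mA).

k_n = μ_nC_ox · (W/L) = 2.704 mA/V².
V_ov = V_GS − V_th = 2.44 − 0.41 = 2.03 V.
Since V_DS = 1.39 V < V_ov = 2.03 V, the device is in the triode region.
I_D = k_n [V_ov · V_DS − ½ V_DS²] = 2.704 × [2.03 × 1.39 − 0.5 × 1.39²] = 5.02 mA.

Triode; I_D = 5.02 mA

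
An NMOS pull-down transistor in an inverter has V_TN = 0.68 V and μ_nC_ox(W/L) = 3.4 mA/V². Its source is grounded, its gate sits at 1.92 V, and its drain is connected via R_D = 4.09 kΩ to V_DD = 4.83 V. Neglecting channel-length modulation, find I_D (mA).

V_GS = V_G = 1.92 V, so V_ov = 1.92 − 0.68 = 1.24 V.
Assume saturation: I_D = ½ k_n V_ov² = 0.5 × 3.4 × 1.24² = 2.61 mA, giving V_DS = V_DD − I_D R_D = 4.83 − 2.61 × 4.09 = -5.86 V.
But -5.86 V < V_ov = 1.24 V, so the device is actually in triode.
In triode I_D = k_n[V_ov V_DS − ½ V_DS²] and I_D = (V_DD − V_DS)/R_D. Equating: 6.95 V_DS² − 18.24 V_DS + 4.83 = 0, giving V_DS = 0.299 V (the root below V_ov).
I_D = (4.83 − 0.299) / 4.09 = 1.11 mA.

I_D = 1.11 mA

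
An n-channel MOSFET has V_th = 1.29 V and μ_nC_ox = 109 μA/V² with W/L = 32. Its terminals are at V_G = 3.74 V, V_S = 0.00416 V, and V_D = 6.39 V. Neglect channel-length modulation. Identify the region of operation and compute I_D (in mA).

V_GS = V_G − V_S = 3.74 − 0.00416 = 3.74 V; V_DS = V_D − V_S = 6.39 − 0.00416 = 6.39 V.
k_n = μ_nC_ox · (W/L) = 3.488 mA/V².
V_ov = V_GS − V_th = 3.74 − 1.29 = 2.45 V.
Since V_DS = 6.39 V ≥ V_ov = 2.45 V, the device is in saturation.
I_D = ½ k_n V_ov² = 0.5 × 3.488 × 2.45² = 10.4 mA.

Saturation; I_D = 10.4 mA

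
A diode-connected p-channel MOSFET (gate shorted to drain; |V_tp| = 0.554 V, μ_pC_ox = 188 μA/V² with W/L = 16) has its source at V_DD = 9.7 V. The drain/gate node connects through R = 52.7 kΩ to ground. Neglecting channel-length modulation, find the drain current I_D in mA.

With gate tied to drain, V_SG = V_SD ≥ V_SG − |V_tp|, so the device is in saturation.
k_p = μ_pC_ox · (W/L) = 3.008 mA/V².
KCL at the drain: ½ k_p (V_SG − |V_tp|)² = (V_DD − V_SG)/R.
Let x = V_SG − 0.554. Then 79.3 x² + x − 9.146 = 0, giving x = 0.333 V (positive root), so V_SG = 0.887 V.
I_D = (V_DD − V_SG)/R = (9.7 − 0.887) / 52.7 = 0.167 mA.

I_D = 0.167 mA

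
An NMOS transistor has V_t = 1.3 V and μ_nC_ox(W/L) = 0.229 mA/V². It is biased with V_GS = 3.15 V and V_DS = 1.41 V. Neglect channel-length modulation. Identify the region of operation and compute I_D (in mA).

V_ov = V_GS − V_t = 3.15 − 1.3 = 1.85 V.
Since V_DS = 1.41 V < V_ov = 1.85 V, the device is in the triode region.
I_D = k_n [V_ov · V_DS − ½ V_DS²] = 0.229 × [1.85 × 1.41 − 0.5 × 1.41²] = 0.37 mA.

Triode; I_D = 0.370 mA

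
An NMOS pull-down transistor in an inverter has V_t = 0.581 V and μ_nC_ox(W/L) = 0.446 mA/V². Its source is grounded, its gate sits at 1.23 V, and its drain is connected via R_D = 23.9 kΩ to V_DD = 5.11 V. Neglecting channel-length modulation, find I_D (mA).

V_GS = V_G = 1.23 V, so V_ov = 1.23 − 0.581 = 0.649 V.
Assume saturation: I_D = ½ k_n V_ov² = 0.5 × 0.446 × 0.649² = 0.0939 mA, giving V_DS = V_DD − I_D R_D = 5.11 − 0.0939 × 23.9 = 2.87 V.
V_DS = 2.87 V ≥ V_ov = 0.649 V, confirming saturation.

I_D = 0.0939 mA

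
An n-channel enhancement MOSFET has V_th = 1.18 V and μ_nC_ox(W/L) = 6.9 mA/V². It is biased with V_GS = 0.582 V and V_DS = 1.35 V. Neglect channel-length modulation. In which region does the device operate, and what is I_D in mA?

V_GS = 0.582 V < V_th = 1.18 V, so the transistor is in cutoff.

Cutoff; I_D = 0 mA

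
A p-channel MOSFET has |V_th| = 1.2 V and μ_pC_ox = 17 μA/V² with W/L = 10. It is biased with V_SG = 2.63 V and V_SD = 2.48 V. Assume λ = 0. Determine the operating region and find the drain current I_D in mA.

Saturation; I_D = 0.174 mA

k_p = μ_pC_ox · (W/L) = 0.17 mA/V².
V_ov = V_SG − |V_th| = 2.63 − 1.2 = 1.43 V.
Since V_SD = 2.48 V ≥ V_ov = 1.43 V, the device is in saturation.
I_D = ½ k_p V_ov² = 0.5 × 0.17 × 1.43² = 0.174 mA.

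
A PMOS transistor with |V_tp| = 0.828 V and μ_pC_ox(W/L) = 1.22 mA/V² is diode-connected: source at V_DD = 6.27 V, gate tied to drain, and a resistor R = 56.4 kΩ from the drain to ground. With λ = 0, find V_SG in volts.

V_SG = 1.21 V

With gate tied to drain, V_SG = V_SD ≥ V_SG − |V_tp|, so the device is in saturation.
KCL at the drain: ½ k_p (V_SG − |V_tp|)² = (V_DD − V_SG)/R.
Let x = V_SG − 0.828. Then 34.4 x² + x − 5.442 = 0, giving x = 0.383 V (positive root), so V_SG = 1.21 V.
I_D = (V_DD − V_SG)/R = (6.27 − 1.21) / 56.4 = 0.0897 mA.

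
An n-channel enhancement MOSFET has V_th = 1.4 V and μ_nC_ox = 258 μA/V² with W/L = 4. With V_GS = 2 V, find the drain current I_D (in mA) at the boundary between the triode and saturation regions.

At the boundary V_DS = V_ov = V_GS − V_th = 2 − 1.4 = 0.6 V.
k_n = μ_nC_ox · (W/L) = 1.032 mA/V².
I_D = ½ k_n V_ov² = 0.5 × 1.032 × 0.6² = 0.186 mA.

I_D = 0.186 mA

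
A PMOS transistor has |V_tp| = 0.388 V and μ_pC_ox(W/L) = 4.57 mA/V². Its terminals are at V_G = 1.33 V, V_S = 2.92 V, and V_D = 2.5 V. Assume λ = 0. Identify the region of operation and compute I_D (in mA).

Triode; I_D = 1.90 mA

V_SG = V_S − V_G = 2.92 − 1.33 = 1.59 V; V_SD = V_S − V_D = 2.92 − 2.5 = 0.42 V.
V_ov = V_SG − |V_tp| = 1.59 − 0.388 = 1.2 V.
Since V_SD = 0.42 V < V_ov = 1.2 V, the device is in the triode region.
I_D = k_p [V_ov · V_SD − ½ V_SD²] = 4.57 × [1.2 × 0.42 − 0.5 × 0.42²] = 1.9 mA.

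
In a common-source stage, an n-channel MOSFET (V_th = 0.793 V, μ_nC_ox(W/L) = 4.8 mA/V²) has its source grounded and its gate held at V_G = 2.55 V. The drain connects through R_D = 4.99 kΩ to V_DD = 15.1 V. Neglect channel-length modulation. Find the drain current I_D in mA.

V_GS = V_G = 2.55 V, so V_ov = 2.55 − 0.793 = 1.76 V.
Assume saturation: I_D = ½ k_n V_ov² = 0.5 × 4.8 × 1.76² = 7.41 mA, giving V_DS = V_DD − I_D R_D = 15.1 − 7.41 × 4.99 = -21.9 V.
But -21.9 V < V_ov = 1.76 V, so the device is actually in triode.
In triode I_D = k_n[V_ov V_DS − ½ V_DS²] and I_D = (V_DD − V_DS)/R_D. Equating: 12 V_DS² − 43.08 V_DS + 15.1 = 0, giving V_DS = 0.394 V (the root below V_ov).
I_D = (15.1 − 0.394) / 4.99 = 2.95 mA.

I_D = 2.95 mA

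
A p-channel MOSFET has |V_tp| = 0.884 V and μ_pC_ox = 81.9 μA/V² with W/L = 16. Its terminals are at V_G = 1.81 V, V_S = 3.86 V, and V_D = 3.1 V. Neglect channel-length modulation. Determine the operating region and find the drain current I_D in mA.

V_SG = V_S − V_G = 3.86 − 1.81 = 2.05 V; V_SD = V_S − V_D = 3.86 − 3.1 = 0.76 V.
k_p = μ_pC_ox · (W/L) = 1.31 mA/V².
V_ov = V_SG − |V_tp| = 2.05 − 0.884 = 1.17 V.
Since V_SD = 0.76 V < V_ov = 1.17 V, the device is in the triode region.
I_D = k_p [V_ov · V_SD − ½ V_SD²] = 1.31 × [1.17 × 0.76 − 0.5 × 0.76²] = 0.783 mA.

Triode; I_D = 0.783 mA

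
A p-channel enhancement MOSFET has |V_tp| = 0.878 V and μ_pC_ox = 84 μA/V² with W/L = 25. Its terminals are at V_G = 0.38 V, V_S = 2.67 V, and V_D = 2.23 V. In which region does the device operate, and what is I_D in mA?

Triode; I_D = 1.10 mA

V_SG = V_S − V_G = 2.67 − 0.38 = 2.29 V; V_SD = V_S − V_D = 2.67 − 2.23 = 0.44 V.
k_p = μ_pC_ox · (W/L) = 2.1 mA/V².
V_ov = V_SG − |V_tp| = 2.29 − 0.878 = 1.41 V.
Since V_SD = 0.44 V < V_ov = 1.41 V, the device is in the triode region.
I_D = k_p [V_ov · V_SD − ½ V_SD²] = 2.1 × [1.41 × 0.44 − 0.5 × 0.44²] = 1.1 mA.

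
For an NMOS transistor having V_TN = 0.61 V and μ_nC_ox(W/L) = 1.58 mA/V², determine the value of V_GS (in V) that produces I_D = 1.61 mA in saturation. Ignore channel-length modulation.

In saturation I_D = ½ k_n (V_GS − V_TN)², so V_GS − V_TN = √(2 I_D / k_n) = √(2 × 1.61 / 1.58) = 1.43 V.
V_GS = 0.61 + 1.43 = 2.04 V.

V_GS = 2.04 V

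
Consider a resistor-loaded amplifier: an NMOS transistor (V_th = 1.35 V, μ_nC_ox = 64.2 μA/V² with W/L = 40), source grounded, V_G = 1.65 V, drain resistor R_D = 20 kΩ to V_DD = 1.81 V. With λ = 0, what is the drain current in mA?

I_D = 0.0834 mA

V_GS = V_G = 1.65 V, so V_ov = 1.65 − 1.35 = 0.3 V.
k_n = μ_nC_ox · (W/L) = 2.568 mA/V².
Assume saturation: I_D = ½ k_n V_ov² = 0.5 × 2.568 × 0.3² = 0.116 mA, giving V_DS = V_DD − I_D R_D = 1.81 − 0.116 × 20 = -0.501 V.
But -0.501 V < V_ov = 0.3 V, so the device is actually in triode.
In triode I_D = k_n[V_ov V_DS − ½ V_DS²] and I_D = (V_DD − V_DS)/R_D. Equating: 25.7 V_DS² − 16.41 V_DS + 1.81 = 0, giving V_DS = 0.142 V (the root below V_ov).
I_D = (1.81 − 0.142) / 20 = 0.0834 mA.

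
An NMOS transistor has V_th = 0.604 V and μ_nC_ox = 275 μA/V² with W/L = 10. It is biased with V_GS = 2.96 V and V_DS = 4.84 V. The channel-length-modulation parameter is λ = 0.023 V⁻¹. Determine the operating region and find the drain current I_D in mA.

k_n = μ_nC_ox · (W/L) = 2.75 mA/V².
V_ov = V_GS − V_th = 2.96 − 0.604 = 2.36 V.
Since V_DS = 4.84 V ≥ V_ov = 2.36 V, the device is in saturation.
I_D = ½ k_n V_ov² (1 + λ V_DS) = 0.5 × 2.75 × 2.36² × (1 + 0.023 × 4.84) = 8.48 mA.

Saturation; I_D = 8.48 mA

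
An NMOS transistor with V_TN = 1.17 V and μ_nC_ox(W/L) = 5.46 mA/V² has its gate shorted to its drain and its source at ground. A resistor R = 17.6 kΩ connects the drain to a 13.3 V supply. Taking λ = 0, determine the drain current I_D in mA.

I_D = 0.661 mA

With gate tied to drain, V_GS = V_DS ≥ V_GS − V_TN, so the device is in saturation.
KCL at the drain: ½ k_n (V_GS − V_TN)² = (V_DD − V_GS)/R.
Let x = V_GS − 1.17. Then 48 x² + x − 12.13 = 0, giving x = 0.492 V (positive root), so V_GS = 1.66 V.
I_D = (V_DD − V_GS)/R = (13.3 − 1.66) / 17.6 = 0.661 mA.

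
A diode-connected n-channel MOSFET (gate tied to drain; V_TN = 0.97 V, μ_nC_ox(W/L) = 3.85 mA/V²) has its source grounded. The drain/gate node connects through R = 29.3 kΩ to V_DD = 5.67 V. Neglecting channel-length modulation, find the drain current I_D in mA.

I_D = 0.151 mA

With gate tied to drain, V_GS = V_DS ≥ V_GS − V_TN, so the device is in saturation.
KCL at the drain: ½ k_n (V_GS − V_TN)² = (V_DD − V_GS)/R.
Let x = V_GS − 0.97. Then 56.4 x² + x − 4.7 = 0, giving x = 0.28 V (positive root), so V_GS = 1.25 V.
I_D = (V_DD − V_GS)/R = (5.67 − 1.25) / 29.3 = 0.151 mA.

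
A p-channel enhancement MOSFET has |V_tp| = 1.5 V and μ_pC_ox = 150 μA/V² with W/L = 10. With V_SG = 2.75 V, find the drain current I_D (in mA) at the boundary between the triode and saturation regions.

At the boundary V_SD = V_ov = V_SG − |V_tp| = 2.75 − 1.5 = 1.25 V.
k_p = μ_pC_ox · (W/L) = 1.5 mA/V².
I_D = ½ k_p V_ov² = 0.5 × 1.5 × 1.25² = 1.17 mA.

I_D = 1.17 mA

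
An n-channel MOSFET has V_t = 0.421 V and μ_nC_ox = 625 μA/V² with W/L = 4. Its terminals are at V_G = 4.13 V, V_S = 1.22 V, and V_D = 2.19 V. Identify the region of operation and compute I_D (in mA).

Triode; I_D = 4.86 mA

V_GS = V_G − V_S = 4.13 − 1.22 = 2.91 V; V_DS = V_D − V_S = 2.19 − 1.22 = 0.97 V.
k_n = μ_nC_ox · (W/L) = 2.5 mA/V².
V_ov = V_GS − V_t = 2.91 − 0.421 = 2.49 V.
Since V_DS = 0.97 V < V_ov = 2.49 V, the device is in the triode region.
I_D = k_n [V_ov · V_DS − ½ V_DS²] = 2.5 × [2.49 × 0.97 − 0.5 × 0.97²] = 4.86 mA.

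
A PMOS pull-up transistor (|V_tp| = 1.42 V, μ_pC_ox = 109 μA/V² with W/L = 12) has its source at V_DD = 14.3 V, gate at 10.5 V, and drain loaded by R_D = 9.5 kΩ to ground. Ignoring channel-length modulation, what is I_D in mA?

V_SG = V_DD − V_G = 14.3 − 10.5 = 3.8 V, so V_ov = 3.8 − 1.42 = 2.38 V.
k_p = μ_pC_ox · (W/L) = 1.308 mA/V².
Assume saturation: I_D = ½ k_p V_ov² = 0.5 × 1.308 × 2.38² = 3.7 mA, giving V_SD = V_DD − I_D R_D = 14.3 − 3.7 × 9.5 = -20.9 V.
But -20.9 V < V_ov = 2.38 V, so the device is actually in triode.
In triode I_D = k_p[V_ov V_SD − ½ V_SD²] and I_D = (V_DD − V_SD)/R_D. Equating: 6.21 V_SD² − 30.57 V_SD + 14.3 = 0, giving V_SD = 0.523 V (the root below V_ov).
I_D = (14.3 − 0.523) / 9.5 = 1.45 mA.

I_D = 1.45 mA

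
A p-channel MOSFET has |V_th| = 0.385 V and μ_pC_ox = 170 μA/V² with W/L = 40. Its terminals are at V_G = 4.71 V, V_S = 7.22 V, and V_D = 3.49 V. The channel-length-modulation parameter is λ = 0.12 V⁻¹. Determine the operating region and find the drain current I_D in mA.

V_SG = V_S − V_G = 7.22 − 4.71 = 2.51 V; V_SD = V_S − V_D = 7.22 − 3.49 = 3.73 V.
k_p = μ_pC_ox · (W/L) = 6.8 mA/V².
V_ov = V_SG − |V_th| = 2.51 − 0.385 = 2.12 V.
Since V_SD = 3.73 V ≥ V_ov = 2.12 V, the device is in saturation.
I_D = ½ k_p V_ov² (1 + λ V_SD) = 0.5 × 6.8 × 2.12² × (1 + 0.12 × 3.73) = 22.2 mA.

Saturation; I_D = 22.2 mA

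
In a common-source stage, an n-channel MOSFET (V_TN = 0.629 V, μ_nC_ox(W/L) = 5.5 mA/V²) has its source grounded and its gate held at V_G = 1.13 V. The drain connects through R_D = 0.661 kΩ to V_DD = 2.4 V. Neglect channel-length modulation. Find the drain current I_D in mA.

I_D = 0.690 mA

V_GS = V_G = 1.13 V, so V_ov = 1.13 − 0.629 = 0.501 V.
Assume saturation: I_D = ½ k_n V_ov² = 0.5 × 5.5 × 0.501² = 0.69 mA, giving V_DS = V_DD − I_D R_D = 2.4 − 0.69 × 0.661 = 1.94 V.
V_DS = 1.94 V ≥ V_ov = 0.501 V, confirming saturation.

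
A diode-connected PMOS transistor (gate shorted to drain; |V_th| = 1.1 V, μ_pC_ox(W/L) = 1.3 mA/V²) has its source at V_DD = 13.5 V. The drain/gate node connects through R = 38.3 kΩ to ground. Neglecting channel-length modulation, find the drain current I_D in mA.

I_D = 0.306 mA

With gate tied to drain, V_SG = V_SD ≥ V_SG − |V_th|, so the device is in saturation.
KCL at the drain: ½ k_p (V_SG − |V_th|)² = (V_DD − V_SG)/R.
Let x = V_SG − 1.1. Then 24.9 x² + x − 12.4 = 0, giving x = 0.686 V (positive root), so V_SG = 1.79 V.
I_D = (V_DD − V_SG)/R = (13.5 − 1.79) / 38.3 = 0.306 mA.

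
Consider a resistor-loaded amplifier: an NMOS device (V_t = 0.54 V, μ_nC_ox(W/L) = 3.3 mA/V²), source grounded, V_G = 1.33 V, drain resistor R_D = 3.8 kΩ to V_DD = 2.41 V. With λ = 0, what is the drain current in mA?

V_GS = V_G = 1.33 V, so V_ov = 1.33 − 0.54 = 0.79 V.
Assume saturation: I_D = ½ k_n V_ov² = 0.5 × 3.3 × 0.79² = 1.03 mA, giving V_DS = V_DD − I_D R_D = 2.41 − 1.03 × 3.8 = -1.5 V.
But -1.5 V < V_ov = 0.79 V, so the device is actually in triode.
In triode I_D = k_n[V_ov V_DS − ½ V_DS²] and I_D = (V_DD − V_DS)/R_D. Equating: 6.27 V_DS² − 10.91 V_DS + 2.41 = 0, giving V_DS = 0.26 V (the root below V_ov).
I_D = (2.41 − 0.26) / 3.8 = 0.566 mA.

I_D = 0.566 mA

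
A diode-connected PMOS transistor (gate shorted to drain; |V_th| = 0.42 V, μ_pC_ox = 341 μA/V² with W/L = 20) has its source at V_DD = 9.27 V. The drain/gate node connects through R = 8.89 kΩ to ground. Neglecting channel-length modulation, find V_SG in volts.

V_SG = 0.944 V

With gate tied to drain, V_SG = V_SD ≥ V_SG − |V_th|, so the device is in saturation.
k_p = μ_pC_ox · (W/L) = 6.82 mA/V².
KCL at the drain: ½ k_p (V_SG − |V_th|)² = (V_DD − V_SG)/R.
Let x = V_SG − 0.42. Then 30.3 x² + x − 8.85 = 0, giving x = 0.524 V (positive root), so V_SG = 0.944 V.
I_D = (V_DD − V_SG)/R = (9.27 − 0.944) / 8.89 = 0.937 mA.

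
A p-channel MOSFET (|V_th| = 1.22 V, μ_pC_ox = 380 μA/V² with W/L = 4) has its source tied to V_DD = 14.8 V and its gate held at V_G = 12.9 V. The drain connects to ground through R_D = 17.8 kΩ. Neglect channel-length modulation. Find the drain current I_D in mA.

V_SG = V_DD − V_G = 14.8 − 12.9 = 1.9 V, so V_ov = 1.9 − 1.22 = 0.68 V.
k_p = μ_pC_ox · (W/L) = 1.52 mA/V².
Assume saturation: I_D = ½ k_p V_ov² = 0.5 × 1.52 × 0.68² = 0.351 mA, giving V_SD = V_DD − I_D R_D = 14.8 − 0.351 × 17.8 = 8.54 V.
V_SD = 8.54 V ≥ V_ov = 0.68 V, confirming saturation.

I_D = 0.351 mA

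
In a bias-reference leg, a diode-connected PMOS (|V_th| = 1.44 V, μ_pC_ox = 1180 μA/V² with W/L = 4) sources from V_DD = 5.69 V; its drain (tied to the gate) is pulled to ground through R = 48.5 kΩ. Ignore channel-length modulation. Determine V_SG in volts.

V_SG = 1.63 V

With gate tied to drain, V_SG = V_SD ≥ V_SG − |V_th|, so the device is in saturation.
k_p = μ_pC_ox · (W/L) = 4.72 mA/V².
KCL at the drain: ½ k_p (V_SG − |V_th|)² = (V_DD − V_SG)/R.
Let x = V_SG − 1.44. Then 114 x² + x − 4.25 = 0, giving x = 0.188 V (positive root), so V_SG = 1.63 V.
I_D = (V_DD − V_SG)/R = (5.69 − 1.63) / 48.5 = 0.0837 mA.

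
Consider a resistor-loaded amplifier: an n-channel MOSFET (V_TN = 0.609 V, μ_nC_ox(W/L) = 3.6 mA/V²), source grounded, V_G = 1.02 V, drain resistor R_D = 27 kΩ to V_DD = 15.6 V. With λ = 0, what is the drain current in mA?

I_D = 0.304 mA

V_GS = V_G = 1.02 V, so V_ov = 1.02 − 0.609 = 0.411 V.
Assume saturation: I_D = ½ k_n V_ov² = 0.5 × 3.6 × 0.411² = 0.304 mA, giving V_DS = V_DD − I_D R_D = 15.6 − 0.304 × 27 = 7.39 V.
V_DS = 7.39 V ≥ V_ov = 0.411 V, confirming saturation.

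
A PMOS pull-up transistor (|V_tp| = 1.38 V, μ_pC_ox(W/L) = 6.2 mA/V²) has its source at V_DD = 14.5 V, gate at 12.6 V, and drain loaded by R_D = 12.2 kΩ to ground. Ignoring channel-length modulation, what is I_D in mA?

I_D = 0.838 mA

V_SG = V_DD − V_G = 14.5 − 12.6 = 1.9 V, so V_ov = 1.9 − 1.38 = 0.52 V.
Assume saturation: I_D = ½ k_p V_ov² = 0.5 × 6.2 × 0.52² = 0.838 mA, giving V_SD = V_DD − I_D R_D = 14.5 − 0.838 × 12.2 = 4.27 V.
V_SD = 4.27 V ≥ V_ov = 0.52 V, confirming saturation.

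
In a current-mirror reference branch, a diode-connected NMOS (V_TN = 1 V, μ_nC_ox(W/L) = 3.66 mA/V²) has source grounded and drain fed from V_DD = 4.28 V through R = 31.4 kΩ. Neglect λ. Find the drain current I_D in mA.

I_D = 0.0971 mA

With gate tied to drain, V_GS = V_DS ≥ V_GS − V_TN, so the device is in saturation.
KCL at the drain: ½ k_n (V_GS − V_TN)² = (V_DD − V_GS)/R.
Let x = V_GS − 1. Then 57.5 x² + x − 3.28 = 0, giving x = 0.23 V (positive root), so V_GS = 1.23 V.
I_D = (V_DD − V_GS)/R = (4.28 − 1.23) / 31.4 = 0.0971 mA.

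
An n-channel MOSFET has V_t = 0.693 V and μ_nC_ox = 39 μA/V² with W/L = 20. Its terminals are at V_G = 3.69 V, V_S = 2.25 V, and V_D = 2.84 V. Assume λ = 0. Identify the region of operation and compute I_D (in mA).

Triode; I_D = 0.208 mA

V_GS = V_G − V_S = 3.69 − 2.25 = 1.44 V; V_DS = V_D − V_S = 2.84 − 2.25 = 0.59 V.
k_n = μ_nC_ox · (W/L) = 0.78 mA/V².
V_ov = V_GS − V_t = 1.44 − 0.693 = 0.747 V.
Since V_DS = 0.59 V < V_ov = 0.747 V, the device is in the triode region.
I_D = k_n [V_ov · V_DS − ½ V_DS²] = 0.78 × [0.747 × 0.59 − 0.5 × 0.59²] = 0.208 mA.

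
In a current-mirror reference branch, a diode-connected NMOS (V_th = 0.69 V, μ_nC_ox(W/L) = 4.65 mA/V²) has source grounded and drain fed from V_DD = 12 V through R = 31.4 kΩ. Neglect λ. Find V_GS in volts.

V_GS = 1.08 V

With gate tied to drain, V_GS = V_DS ≥ V_GS − V_th, so the device is in saturation.
KCL at the drain: ½ k_n (V_GS − V_th)² = (V_DD − V_GS)/R.
Let x = V_GS − 0.69. Then 73 x² + x − 11.31 = 0, giving x = 0.387 V (positive root), so V_GS = 1.08 V.
I_D = (V_DD − V_GS)/R = (12 − 1.08) / 31.4 = 0.348 mA.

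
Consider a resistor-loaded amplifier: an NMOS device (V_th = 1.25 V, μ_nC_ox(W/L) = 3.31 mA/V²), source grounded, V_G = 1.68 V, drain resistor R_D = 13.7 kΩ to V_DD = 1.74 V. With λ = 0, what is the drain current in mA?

V_GS = V_G = 1.68 V, so V_ov = 1.68 − 1.25 = 0.43 V.
Assume saturation: I_D = ½ k_n V_ov² = 0.5 × 3.31 × 0.43² = 0.306 mA, giving V_DS = V_DD − I_D R_D = 1.74 − 0.306 × 13.7 = -2.45 V.
But -2.45 V < V_ov = 0.43 V, so the device is actually in triode.
In triode I_D = k_n[V_ov V_DS − ½ V_DS²] and I_D = (V_DD − V_DS)/R_D. Equating: 22.7 V_DS² − 20.5 V_DS + 1.74 = 0, giving V_DS = 0.0948 V (the root below V_ov).
I_D = (1.74 − 0.0948) / 13.7 = 0.12 mA.

I_D = 0.120 mA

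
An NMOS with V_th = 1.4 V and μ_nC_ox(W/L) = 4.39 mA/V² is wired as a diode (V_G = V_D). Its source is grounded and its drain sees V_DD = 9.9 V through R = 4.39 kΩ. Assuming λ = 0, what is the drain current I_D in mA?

I_D = 1.73 mA

With gate tied to drain, V_GS = V_DS ≥ V_GS − V_th, so the device is in saturation.
KCL at the drain: ½ k_n (V_GS − V_th)² = (V_DD − V_GS)/R.
Let x = V_GS − 1.4. Then 9.64 x² + x − 8.5 = 0, giving x = 0.889 V (positive root), so V_GS = 2.29 V.
I_D = (V_DD − V_GS)/R = (9.9 − 2.29) / 4.39 = 1.73 mA.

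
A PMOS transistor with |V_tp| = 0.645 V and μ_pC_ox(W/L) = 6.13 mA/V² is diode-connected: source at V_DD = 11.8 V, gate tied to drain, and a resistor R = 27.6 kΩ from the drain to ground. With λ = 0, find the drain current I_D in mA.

With gate tied to drain, V_SG = V_SD ≥ V_SG − |V_tp|, so the device is in saturation.
KCL at the drain: ½ k_p (V_SG − |V_tp|)² = (V_DD − V_SG)/R.
Let x = V_SG − 0.645. Then 84.6 x² + x − 11.16 = 0, giving x = 0.357 V (positive root), so V_SG = 1 V.
I_D = (V_DD − V_SG)/R = (11.8 − 1) / 27.6 = 0.391 mA.

I_D = 0.391 mA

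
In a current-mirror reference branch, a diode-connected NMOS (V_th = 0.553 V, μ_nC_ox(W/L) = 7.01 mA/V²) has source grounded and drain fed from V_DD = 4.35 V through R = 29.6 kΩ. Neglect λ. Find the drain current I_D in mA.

I_D = 0.122 mA

With gate tied to drain, V_GS = V_DS ≥ V_GS − V_th, so the device is in saturation.
KCL at the drain: ½ k_n (V_GS − V_th)² = (V_DD − V_GS)/R.
Let x = V_GS − 0.553. Then 104 x² + x − 3.797 = 0, giving x = 0.187 V (positive root), so V_GS = 0.74 V.
I_D = (V_DD − V_GS)/R = (4.35 − 0.74) / 29.6 = 0.122 mA.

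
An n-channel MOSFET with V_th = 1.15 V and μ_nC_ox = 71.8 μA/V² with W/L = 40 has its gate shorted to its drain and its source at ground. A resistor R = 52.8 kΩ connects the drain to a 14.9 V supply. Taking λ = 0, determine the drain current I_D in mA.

With gate tied to drain, V_GS = V_DS ≥ V_GS − V_th, so the device is in saturation.
k_n = μ_nC_ox · (W/L) = 2.872 mA/V².
KCL at the drain: ½ k_n (V_GS − V_th)² = (V_DD − V_GS)/R.
Let x = V_GS − 1.15. Then 75.8 x² + x − 13.75 = 0, giving x = 0.419 V (positive root), so V_GS = 1.57 V.
I_D = (V_DD − V_GS)/R = (14.9 − 1.57) / 52.8 = 0.252 mA.

I_D = 0.252 mA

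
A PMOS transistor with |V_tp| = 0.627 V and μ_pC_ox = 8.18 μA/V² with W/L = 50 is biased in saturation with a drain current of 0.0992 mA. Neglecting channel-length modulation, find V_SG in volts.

V_SG = 1.32 V

k_p = μ_pC_ox · (W/L) = 0.409 mA/V².
In saturation I_D = ½ k_p (V_SG − |V_tp|)², so V_SG − |V_tp| = √(2 I_D / k_p) = √(2 × 0.0992 / 0.409) = 0.696 V.
V_SG = 0.627 + 0.696 = 1.32 V.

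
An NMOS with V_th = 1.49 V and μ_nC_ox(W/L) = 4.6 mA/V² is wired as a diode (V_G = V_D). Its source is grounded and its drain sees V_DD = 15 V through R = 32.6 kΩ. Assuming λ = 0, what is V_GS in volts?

V_GS = 1.91 V

With gate tied to drain, V_GS = V_DS ≥ V_GS − V_th, so the device is in saturation.
KCL at the drain: ½ k_n (V_GS − V_th)² = (V_DD − V_GS)/R.
Let x = V_GS − 1.49. Then 75 x² + x − 13.51 = 0, giving x = 0.418 V (positive root), so V_GS = 1.91 V.
I_D = (V_DD − V_GS)/R = (15 − 1.91) / 32.6 = 0.402 mA.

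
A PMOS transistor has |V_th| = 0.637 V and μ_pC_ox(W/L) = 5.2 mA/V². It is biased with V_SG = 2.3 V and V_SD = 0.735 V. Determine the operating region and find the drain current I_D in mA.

Triode; I_D = 4.95 mA

V_ov = V_SG − |V_th| = 2.3 − 0.637 = 1.66 V.
Since V_SD = 0.735 V < V_ov = 1.66 V, the device is in the triode region.
I_D = k_p [V_ov · V_SD − ½ V_SD²] = 5.2 × [1.66 × 0.735 − 0.5 × 0.735²] = 4.95 mA.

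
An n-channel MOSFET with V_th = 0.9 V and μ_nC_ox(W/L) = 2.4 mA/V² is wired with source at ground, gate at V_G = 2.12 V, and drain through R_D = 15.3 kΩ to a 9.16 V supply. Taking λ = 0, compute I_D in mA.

V_GS = V_G = 2.12 V, so V_ov = 2.12 − 0.9 = 1.22 V.
Assume saturation: I_D = ½ k_n V_ov² = 0.5 × 2.4 × 1.22² = 1.79 mA, giving V_DS = V_DD − I_D R_D = 9.16 − 1.79 × 15.3 = -18.2 V.
But -18.2 V < V_ov = 1.22 V, so the device is actually in triode.
In triode I_D = k_n[V_ov V_DS − ½ V_DS²] and I_D = (V_DD − V_DS)/R_D. Equating: 18.4 V_DS² − 45.8 V_DS + 9.16 = 0, giving V_DS = 0.219 V (the root below V_ov).
I_D = (9.16 − 0.219) / 15.3 = 0.584 mA.

I_D = 0.584 mA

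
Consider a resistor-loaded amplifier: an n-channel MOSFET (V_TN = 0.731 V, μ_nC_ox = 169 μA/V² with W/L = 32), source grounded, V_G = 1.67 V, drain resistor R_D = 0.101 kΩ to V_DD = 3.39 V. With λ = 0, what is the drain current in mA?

I_D = 2.38 mA

V_GS = V_G = 1.67 V, so V_ov = 1.67 − 0.731 = 0.939 V.
k_n = μ_nC_ox · (W/L) = 5.408 mA/V².
Assume saturation: I_D = ½ k_n V_ov² = 0.5 × 5.408 × 0.939² = 2.38 mA, giving V_DS = V_DD − I_D R_D = 3.39 − 2.38 × 0.101 = 3.15 V.
V_DS = 3.15 V ≥ V_ov = 0.939 V, confirming saturation.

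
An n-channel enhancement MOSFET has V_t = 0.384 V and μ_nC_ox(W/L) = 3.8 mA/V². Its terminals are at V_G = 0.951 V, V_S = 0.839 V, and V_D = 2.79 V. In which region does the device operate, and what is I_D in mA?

Cutoff; I_D = 0 mA

V_GS = V_G − V_S = 0.951 − 0.839 = 0.112 V; V_DS = V_D − V_S = 2.79 − 0.839 = 1.95 V.
V_GS = 0.112 V < V_t = 0.384 V, so the transistor is in cutoff.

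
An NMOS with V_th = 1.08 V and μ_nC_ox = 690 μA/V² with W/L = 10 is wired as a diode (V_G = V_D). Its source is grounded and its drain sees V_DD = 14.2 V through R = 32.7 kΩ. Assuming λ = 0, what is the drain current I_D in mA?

With gate tied to drain, V_GS = V_DS ≥ V_GS − V_th, so the device is in saturation.
k_n = μ_nC_ox · (W/L) = 6.9 mA/V².
KCL at the drain: ½ k_n (V_GS − V_th)² = (V_DD − V_GS)/R.
Let x = V_GS − 1.08. Then 113 x² + x − 13.12 = 0, giving x = 0.337 V (positive root), so V_GS = 1.42 V.
I_D = (V_DD − V_GS)/R = (14.2 − 1.42) / 32.7 = 0.391 mA.

I_D = 0.391 mA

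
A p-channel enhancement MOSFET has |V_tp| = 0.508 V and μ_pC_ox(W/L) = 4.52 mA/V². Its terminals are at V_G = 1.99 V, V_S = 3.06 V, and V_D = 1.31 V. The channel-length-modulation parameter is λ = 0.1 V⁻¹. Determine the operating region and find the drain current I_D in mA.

V_SG = V_S − V_G = 3.06 − 1.99 = 1.07 V; V_SD = V_S − V_D = 3.06 − 1.31 = 1.75 V.
V_ov = V_SG − |V_tp| = 1.07 − 0.508 = 0.562 V.
Since V_SD = 1.75 V ≥ V_ov = 0.562 V, the device is in saturation.
I_D = ½ k_p V_ov² (1 + λ V_SD) = 0.5 × 4.52 × 0.562² × (1 + 0.1 × 1.75) = 0.839 mA.

Saturation; I_D = 0.839 mA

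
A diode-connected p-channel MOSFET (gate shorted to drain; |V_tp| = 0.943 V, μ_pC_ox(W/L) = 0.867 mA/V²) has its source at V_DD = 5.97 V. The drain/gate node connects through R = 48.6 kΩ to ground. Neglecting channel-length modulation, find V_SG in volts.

With gate tied to drain, V_SG = V_SD ≥ V_SG − |V_tp|, so the device is in saturation.
KCL at the drain: ½ k_p (V_SG − |V_tp|)² = (V_DD − V_SG)/R.
Let x = V_SG − 0.943. Then 21.1 x² + x − 5.027 = 0, giving x = 0.465 V (positive root), so V_SG = 1.41 V.
I_D = (V_DD − V_SG)/R = (5.97 − 1.41) / 48.6 = 0.0939 mA.

V_SG = 1.41 V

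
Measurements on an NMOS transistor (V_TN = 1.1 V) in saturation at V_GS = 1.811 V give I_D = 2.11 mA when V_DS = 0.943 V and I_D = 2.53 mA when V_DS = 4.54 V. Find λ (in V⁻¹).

With V_GS fixed, I_D ∝ (1 + λ V_DS) in saturation, so I_D2/I_D1 = (1 + λ V_DS2)/(1 + λ V_DS1).
2.53/2.11 = 1.199 = (1 + 4.54 λ)/(1 + 0.943 λ).
Solving: λ (I_D1 V_DS2 − I_D2 V_DS1) = I_D2 − I_D1, so λ = (2.53 − 2.11) / (2.11 × 4.54 − 2.53 × 0.943) = 0.42 / 7.19 = 0.0584 V⁻¹.

λ = 0.0584 V⁻¹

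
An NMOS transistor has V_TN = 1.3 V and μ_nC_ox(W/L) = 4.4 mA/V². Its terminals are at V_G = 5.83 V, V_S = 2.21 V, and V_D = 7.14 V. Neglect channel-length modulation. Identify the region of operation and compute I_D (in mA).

V_GS = V_G − V_S = 5.83 − 2.21 = 3.62 V; V_DS = V_D − V_S = 7.14 − 2.21 = 4.93 V.
V_ov = V_GS − V_TN = 3.62 − 1.3 = 2.32 V.
Since V_DS = 4.93 V ≥ V_ov = 2.32 V, the device is in saturation.
I_D = ½ k_n V_ov² = 0.5 × 4.4 × 2.32² = 11.8 mA.

Saturation; I_D = 11.8 mA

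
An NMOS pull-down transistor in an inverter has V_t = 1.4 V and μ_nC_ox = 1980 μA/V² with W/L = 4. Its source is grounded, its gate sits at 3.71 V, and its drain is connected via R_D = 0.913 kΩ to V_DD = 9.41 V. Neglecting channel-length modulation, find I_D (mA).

I_D = 9.64 mA

V_GS = V_G = 3.71 V, so V_ov = 3.71 − 1.4 = 2.31 V.
k_n = μ_nC_ox · (W/L) = 7.92 mA/V².
Assume saturation: I_D = ½ k_n V_ov² = 0.5 × 7.92 × 2.31² = 21.1 mA, giving V_DS = V_DD − I_D R_D = 9.41 − 21.1 × 0.913 = -9.88 V.
But -9.88 V < V_ov = 2.31 V, so the device is actually in triode.
In triode I_D = k_n[V_ov V_DS − ½ V_DS²] and I_D = (V_DD − V_DS)/R_D. Equating: 3.62 V_DS² − 17.7 V_DS + 9.41 = 0, giving V_DS = 0.607 V (the root below V_ov).
I_D = (9.41 − 0.607) / 0.913 = 9.64 mA.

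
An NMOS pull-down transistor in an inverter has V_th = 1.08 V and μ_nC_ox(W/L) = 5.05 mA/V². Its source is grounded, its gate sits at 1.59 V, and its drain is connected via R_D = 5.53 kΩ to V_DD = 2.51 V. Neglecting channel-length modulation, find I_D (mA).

I_D = 0.417 mA

V_GS = V_G = 1.59 V, so V_ov = 1.59 − 1.08 = 0.51 V.
Assume saturation: I_D = ½ k_n V_ov² = 0.5 × 5.05 × 0.51² = 0.657 mA, giving V_DS = V_DD − I_D R_D = 2.51 − 0.657 × 5.53 = -1.12 V.
But -1.12 V < V_ov = 0.51 V, so the device is actually in triode.
In triode I_D = k_n[V_ov V_DS − ½ V_DS²] and I_D = (V_DD − V_DS)/R_D. Equating: 14 V_DS² − 15.24 V_DS + 2.51 = 0, giving V_DS = 0.202 V (the root below V_ov).
I_D = (2.51 − 0.202) / 5.53 = 0.417 mA.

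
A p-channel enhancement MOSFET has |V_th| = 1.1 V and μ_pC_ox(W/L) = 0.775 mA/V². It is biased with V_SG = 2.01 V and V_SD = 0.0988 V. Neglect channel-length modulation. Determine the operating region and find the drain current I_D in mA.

Triode; I_D = 0.0659 mA

V_ov = V_SG − |V_th| = 2.01 − 1.1 = 0.91 V.
Since V_SD = 0.0988 V < V_ov = 0.91 V, the device is in the triode region.
I_D = k_p [V_ov · V_SD − ½ V_SD²] = 0.775 × [0.91 × 0.0988 − 0.5 × 0.0988²] = 0.0659 mA.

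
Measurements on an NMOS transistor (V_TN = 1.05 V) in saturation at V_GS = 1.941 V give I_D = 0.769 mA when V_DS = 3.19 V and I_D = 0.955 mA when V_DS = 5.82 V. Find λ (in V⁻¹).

λ = 0.130 V⁻¹

With V_GS fixed, I_D ∝ (1 + λ V_DS) in saturation, so I_D2/I_D1 = (1 + λ V_DS2)/(1 + λ V_DS1).
0.955/0.769 = 1.242 = (1 + 5.82 λ)/(1 + 3.19 λ).
Solving: λ (I_D1 V_DS2 − I_D2 V_DS1) = I_D2 − I_D1, so λ = (0.955 − 0.769) / (0.769 × 5.82 − 0.955 × 3.19) = 0.186 / 1.43 = 0.13 V⁻¹.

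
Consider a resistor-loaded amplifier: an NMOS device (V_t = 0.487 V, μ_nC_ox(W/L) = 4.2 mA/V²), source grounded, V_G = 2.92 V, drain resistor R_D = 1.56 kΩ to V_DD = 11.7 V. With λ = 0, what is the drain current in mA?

V_GS = V_G = 2.92 V, so V_ov = 2.92 − 0.487 = 2.43 V.
Assume saturation: I_D = ½ k_n V_ov² = 0.5 × 4.2 × 2.43² = 12.4 mA, giving V_DS = V_DD − I_D R_D = 11.7 − 12.4 × 1.56 = -7.69 V.
But -7.69 V < V_ov = 2.43 V, so the device is actually in triode.
In triode I_D = k_n[V_ov V_DS − ½ V_DS²] and I_D = (V_DD − V_DS)/R_D. Equating: 3.28 V_DS² − 16.94 V_DS + 11.7 = 0, giving V_DS = 0.821 V (the root below V_ov).
I_D = (11.7 − 0.821) / 1.56 = 6.97 mA.

I_D = 6.97 mA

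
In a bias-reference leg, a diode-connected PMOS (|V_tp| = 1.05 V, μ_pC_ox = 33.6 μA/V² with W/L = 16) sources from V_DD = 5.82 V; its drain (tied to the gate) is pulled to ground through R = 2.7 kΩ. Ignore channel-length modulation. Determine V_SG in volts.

With gate tied to drain, V_SG = V_SD ≥ V_SG − |V_tp|, so the device is in saturation.
k_p = μ_pC_ox · (W/L) = 0.5376 mA/V².
KCL at the drain: ½ k_p (V_SG − |V_tp|)² = (V_DD − V_SG)/R.
Let x = V_SG − 1.05. Then 0.726 x² + x − 4.77 = 0, giving x = 1.97 V (positive root), so V_SG = 3.02 V.
I_D = (V_DD − V_SG)/R = (5.82 − 3.02) / 2.7 = 1.04 mA.

V_SG = 3.02 V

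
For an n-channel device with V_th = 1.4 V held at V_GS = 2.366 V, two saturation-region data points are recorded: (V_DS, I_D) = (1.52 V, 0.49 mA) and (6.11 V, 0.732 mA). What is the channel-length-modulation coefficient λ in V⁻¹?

λ = 0.129 V⁻¹

With V_GS fixed, I_D ∝ (1 + λ V_DS) in saturation, so I_D2/I_D1 = (1 + λ V_DS2)/(1 + λ V_DS1).
0.732/0.49 = 1.494 = (1 + 6.11 λ)/(1 + 1.52 λ).
Solving: λ (I_D1 V_DS2 − I_D2 V_DS1) = I_D2 − I_D1, so λ = (0.732 − 0.49) / (0.49 × 6.11 − 0.732 × 1.52) = 0.242 / 1.88 = 0.129 V⁻¹.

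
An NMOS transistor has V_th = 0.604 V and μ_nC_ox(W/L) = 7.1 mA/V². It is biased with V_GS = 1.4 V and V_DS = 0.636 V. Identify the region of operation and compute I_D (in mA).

Triode; I_D = 2.16 mA

V_ov = V_GS − V_th = 1.4 − 0.604 = 0.796 V.
Since V_DS = 0.636 V < V_ov = 0.796 V, the device is in the triode region.
I_D = k_n [V_ov · V_DS − ½ V_DS²] = 7.1 × [0.796 × 0.636 − 0.5 × 0.636²] = 2.16 mA.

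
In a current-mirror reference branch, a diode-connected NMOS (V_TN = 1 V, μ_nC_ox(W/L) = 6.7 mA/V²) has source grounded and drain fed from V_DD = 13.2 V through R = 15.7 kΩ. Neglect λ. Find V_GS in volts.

With gate tied to drain, V_GS = V_DS ≥ V_GS − V_TN, so the device is in saturation.
KCL at the drain: ½ k_n (V_GS − V_TN)² = (V_DD − V_GS)/R.
Let x = V_GS − 1. Then 52.6 x² + x − 12.2 = 0, giving x = 0.472 V (positive root), so V_GS = 1.47 V.
I_D = (V_DD − V_GS)/R = (13.2 − 1.47) / 15.7 = 0.747 mA.

V_GS = 1.47 V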